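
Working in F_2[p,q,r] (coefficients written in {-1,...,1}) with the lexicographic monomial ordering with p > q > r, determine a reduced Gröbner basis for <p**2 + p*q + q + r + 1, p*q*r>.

f_1 = p**2 + p*q + q + r + 1, LT = p**2.
f_2 = p*q*r, LT = p*q*r.

S(f_1,f_2): lcm = p**2*q*r. S = p*q**2*r + q**2*r + q*r**2 + q*r.
  leading term p*q**2*r: subtract (q)·f_2 from p*q**2*r + q**2*r + q*r**2 + q*r → q**2*r + q*r**2 + q*r
  leading term q**2*r: no divisor's leading term divides it; move q**2*r to the remainder.
  leading term q*r**2: no divisor's leading term divides it; move q*r**2 to the remainder.
  leading term q*r: no divisor's leading term divides it; move q*r to the remainder.
  remainder q**2*r + q*r**2 + q*r ≠ 0; add g_3 = q**2*r + q*r**2 + q*r to the basis.

The other S-polynomials (S(f_1,g_3), S(f_2,g_3)) all reduce to 0 modulo the current basis, so we have a Gröbner basis.

G = {p**2 + p*q + q + r + 1, p*q*r, q**2*r + q*r**2 + q*r}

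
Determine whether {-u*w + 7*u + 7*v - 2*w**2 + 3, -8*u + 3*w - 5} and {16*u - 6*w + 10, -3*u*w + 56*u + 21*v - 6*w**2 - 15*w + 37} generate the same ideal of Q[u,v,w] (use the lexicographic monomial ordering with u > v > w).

No, the ideals differ.

Two ideals are equal iff their reduced Gröbner bases coincide (the reduced basis is unique for a fixed ordering).
Buchberger on the first generating set:
f_1 = -u*w + 7*u + 7*v - 2*w**2 + 3, LT = u*w.
f_2 = -8*u + 3*w - 5, LT = u.

S(f_1,f_2): lcm = u*w. S = -7*u - 7*v + 19/8*w**2 - 5/8*w - 3.
  leading term u: subtract (7/8)·f_2 from -7*u - 7*v + 19/8*w**2 - 5/8*w - 3 → -7*v + 19/8*w**2 - 13/4*w + 11/8
  leading term v: no divisor's leading term divides it; move -7*v to the remainder.
  leading term w**2: no divisor's leading term divides it; move 19/8*w**2 to the remainder.
  leading term w: no divisor's leading term divides it; move -13/4*w to the remainder.
  leading term 1: no divisor's leading term divides it; move 11/8 to the remainder.
  remainder -7*v + 19/8*w**2 - 13/4*w + 11/8 ≠ 0; add g_3 = -7*v + 19/8*w**2 - 13/4*w + 11/8 to the basis.

The other S-polynomials (S(f_1,g_3), S(f_2,g_3)) all reduce to 0 modulo the current basis, so we have a Gröbner basis.
Inter-reduce: drop elements whose leading term is divisible by another's, tail-reduce, and make monic.
Reduced Gröbner basis: {u - 3/8*w + 5/8, v - 19/56*w**2 + 13/28*w - 11/56}.

Buchberger on the second generating set:
h_1 = 16*u - 6*w + 10, LT = u.
h_2 = -3*u*w + 56*u + 21*v - 6*w**2 - 15*w + 37, LT = u*w.

S(h_1,h_2): lcm = u*w. S = 56/3*u + 7*v - 19/8*w**2 - 35/8*w + 37/3.
  leading term u: subtract (7/6)·h_1 from 56/3*u + 7*v - 19/8*w**2 - 35/8*w + 37/3 → 7*v - 19/8*w**2 + 21/8*w + 2/3
  leading term v: no divisor's leading term divides it; move 7*v to the remainder.
  leading term w**2: no divisor's leading term divides it; move -19/8*w**2 to the remainder.
  leading term w: no divisor's leading term divides it; move 21/8*w to the remainder.
  leading term 1: no divisor's leading term divides it; move 2/3 to the remainder.
  remainder 7*v - 19/8*w**2 + 21/8*w + 2/3 ≠ 0; add k_3 = 7*v - 19/8*w**2 + 21/8*w + 2/3 to the basis.

The other S-polynomials (S(h_1,k_3), S(h_2,k_3)) all reduce to 0 modulo the current basis, so we have a Gröbner basis.
Inter-reduce: drop elements whose leading term is divisible by another's, tail-reduce, and make monic.
Reduced Gröbner basis: {u - 3/8*w + 5/8, v - 19/56*w**2 + 3/8*w + 2/21}.

The bases are distinct; the ideals are different.
The same test decides containment: I ⊆ J iff every generator of I reduces to 0 modulo a Gröbner basis of J.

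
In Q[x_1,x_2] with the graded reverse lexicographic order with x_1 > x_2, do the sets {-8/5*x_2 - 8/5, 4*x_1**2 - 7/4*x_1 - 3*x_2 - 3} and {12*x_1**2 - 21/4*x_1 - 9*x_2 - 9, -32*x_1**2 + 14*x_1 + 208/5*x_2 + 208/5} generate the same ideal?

Equality of ideals is decidable: compute both reduced Gröbner bases (unique for the ordering) and check whether they agree.
Buchberger on the first generating set:
f_1 = -8/5*x_2 - 8/5, LT = x_2.
f_2 = 4*x_1**2 - 7/4*x_1 - 3*x_2 - 3, LT = x_1**2.

The S-polynomials (S(f_1,f_2)) all reduce to 0 modulo the current basis, so we have a Gröbner basis.
Inter-reduce: drop elements whose leading term is divisible by another's, tail-reduce, and make monic.
Reduced Gröbner basis: {x_1**2 - 7/16*x_1, x_2 + 1}.

Buchberger on the second generating set:
h_1 = 12*x_1**2 - 21/4*x_1 - 9*x_2 - 9, LT = x_1**2.
h_2 = -32*x_1**2 + 14*x_1 + 208/5*x_2 + 208/5, LT = x_1**2.

S(h_1,h_2): lcm = x_1**2. S = 11/20*x_2 + 11/20.
  leading term x_2: no divisor's leading term divides it; move 11/20*x_2 to the remainder.
  leading term 1: no divisor's leading term divides it; move 11/20 to the remainder.
  remainder 11/20*x_2 + 11/20 ≠ 0; add k_3 = 11/20*x_2 + 11/20 to the basis.

The other S-polynomials (S(h_1,k_3), S(h_2,k_3)) all reduce to 0 modulo the current basis, so we have a Gröbner basis.
Inter-reduce: drop elements whose leading term is divisible by another's, tail-reduce, and make monic.
Reduced Gröbner basis: {x_1**2 - 7/16*x_1, x_2 + 1}.

These coincide, so the ideals are equal.
The choice of monomial ordering does not affect the verdict — as long as both bases are computed under the same ordering, their equality decides ideal equality.

Yes, the ideals are equal.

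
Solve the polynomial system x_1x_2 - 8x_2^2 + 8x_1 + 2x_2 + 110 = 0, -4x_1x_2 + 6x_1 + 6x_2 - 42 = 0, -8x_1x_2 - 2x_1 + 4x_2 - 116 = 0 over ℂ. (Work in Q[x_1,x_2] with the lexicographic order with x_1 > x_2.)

Compute a lex Gröbner basis by Buchberger's algorithm.
f_1 = x_1x_2 + 8x_1 - 8x_2^2 + 2x_2 + 110, LT = x_1x_2.
f_2 = -4x_1x_2 + 6x_1 + 6x_2 - 42, LT = x_1x_2.
f_3 = -8x_1x_2 - 2x_1 + 4x_2 - 116, LT = x_1x_2.

S(f_1,f_2): lcm = x_1x_2. S = 19/2x_1 - 8x_2^2 + 7/2x_2 + 199/2.
  reduce S modulo (f_1, f_2, f_3):
  remainder 19/2x_1 - 8x_2^2 + 7/2x_2 + 199/2 ≠ 0; add h_4 = 19/2x_1 - 8x_2^2 + 7/2x_2 + 199/2 to the basis.

S(f_1,f_3): lcm = x_1x_2. S = 31/4x_1 - 8x_2^2 + 5/2x_2 + 191/2.
  reduce S modulo (f_1, f_2, f_3, h_4):
  remainder -28/19x_2^2 - 27/76x_2 + 1089/76 ≠ 0; add h_5 = -28/19x_2^2 - 27/76x_2 + 1089/76 to the basis.

S(f_1,h_4): lcm = x_1x_2. S = 8x_1 + 16/19x_2^3 - 159/19x_2^2 - 161/19x_2 + 110.
  reduce S modulo (f_1, f_2, f_3, h_4, h_5):
  remainder -547/196x_2 + 1641/196 ≠ 0; add h_6 = -547/196x_2 + 1641/196 to the basis.

The other S-polynomials (S(f_2,f_3), S(f_2,h_4), S(f_3,h_4), S(f_1,h_5), S(f_2,h_5), S(f_3,h_5), S(h_4,h_5), S(f_1,h_6), S(f_2,h_6), S(f_3,h_6), S(h_4,h_6), S(h_5,h_6)) all reduce to 0 modulo the current basis, so we have a Gröbner basis.
Inter-reduce: drop elements whose leading term is divisible by another's, tail-reduce, and make monic.
Reduced Gröbner basis: {x_1 + 4, x_2 - 3}.

Since the basis is lex-ordered, x_2 - 3 is univariate in x_2. Its roots are {3}. Back-substituting each root into the other basis elements fixes the other coordinates.
  x_2 = 3: the earlier basis element becomes x_1 + 4 = 0, giving x_1 = -4 — point (-4, 3).

{(-4, 3)}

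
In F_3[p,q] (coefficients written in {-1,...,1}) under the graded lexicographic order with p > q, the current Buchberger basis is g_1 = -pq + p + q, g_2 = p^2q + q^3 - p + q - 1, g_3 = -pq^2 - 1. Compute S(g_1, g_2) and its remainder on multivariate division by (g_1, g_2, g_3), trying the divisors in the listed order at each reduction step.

lcm(LM(g_1), LM(g_2)) = p^2q.
S = (lcm/LT(g_1))·g_1 − (lcm/LT(g_2))·g_2 = -q^3 - p^2 - pq + p - q + 1.
Reduce S modulo (g_1, g_2, g_3) in that order:
  leading term q^3: no divisor's leading term divides it; move -q^3 to the remainder.
  leading term p^2: no divisor's leading term divides it; move -p^2 to the remainder.
  leading term pq: subtract (1)·g_1 from -pq + p - q + 1 → q + 1
  leading term q: no divisor's leading term divides it; move q to the remainder.
  leading term 1: no divisor's leading term divides it; move 1 to the remainder.
The remainder -q^3 - p^2 + q + 1 is nonzero, so it would be added as the next basis element.

S(g_1, g_2) = -q^3 - p^2 - pq + p - q + 1; remainder on division = -q^3 - p^2 + q + 1.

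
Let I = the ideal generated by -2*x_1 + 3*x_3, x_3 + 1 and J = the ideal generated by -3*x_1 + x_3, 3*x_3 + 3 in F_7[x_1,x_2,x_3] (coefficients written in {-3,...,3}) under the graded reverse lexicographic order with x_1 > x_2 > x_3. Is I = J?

For a fixed monomial order, each ideal has a unique reduced Gröbner basis; comparing bases decides equality.
Buchberger on the first generating set:
f_1 = -2*x_1 + 3*x_3, LT = x_1.
f_2 = x_3 + 1, LT = x_3.

The S-polynomials (S(f_1,f_2)) all reduce to 0 modulo the current basis, so we have a Gröbner basis.
Inter-reduce: drop elements whose leading term is divisible by another's, tail-reduce, and make monic.
Reduced Gröbner basis: {x_1 - 2, x_3 + 1}.

Buchberger on the second generating set:
h_1 = -3*x_1 + x_3, LT = x_1.
h_2 = 3*x_3 + 3, LT = x_3.

The S-polynomials (S(h_1,h_2)) all reduce to 0 modulo the current basis, so we have a Gröbner basis.
Inter-reduce: drop elements whose leading term is divisible by another's, tail-reduce, and make monic.
Reduced Gröbner basis: {x_1 - 2, x_3 + 1}.

The two bases agree; hence the ideals are identical.

Yes, the ideals are equal.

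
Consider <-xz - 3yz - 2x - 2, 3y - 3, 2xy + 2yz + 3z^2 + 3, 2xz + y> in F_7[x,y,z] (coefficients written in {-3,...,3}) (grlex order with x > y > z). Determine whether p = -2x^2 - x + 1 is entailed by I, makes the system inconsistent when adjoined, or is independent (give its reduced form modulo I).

First compute the reduced Gröbner basis of I by Buchberger's algorithm.
f_1 = -xz - 3yz - 2x - 2, LT = xz.
f_2 = 3y - 3, LT = y.
f_3 = 2xy + 2yz + 3z^2 + 3, LT = xy.
f_4 = 2xz + y, LT = xz.

S(f_1,f_3): lcm = xyz. S = 3y^2z - yz^2 + 2z^3 + 2xy + 2y + 2z.
  leading term y^2z: subtract (yz)·f_2 from 3y^2z - yz^2 + 2z^3 + 2xy + 2y + 2z → -yz^2 + 2z^3 + 2xy + 3yz + 2y + 2z
  leading term yz^2: subtract (2z^2)·f_2 from -yz^2 + 2z^3 + 2xy + 3yz + 2y + 2z → 2z^3 + 2xy + 3yz - z^2 + 2y + 2z
  leading term z^3: no divisor's leading term divides it; move 2z^3 to the remainder.
  leading term xy: subtract (3x)·f_2 from 2xy + 3yz - z^2 + 2y + 2z → 3yz - z^2 + 2x + 2y + 2z
  leading term yz: subtract (z)·f_2 from 3yz - z^2 + 2x + 2y + 2z → -z^2 + 2x + 2y - 2z
  leading term z^2: no divisor's leading term divides it; move -z^2 to the remainder.
  leading term x: no divisor's leading term divides it; move 2x to the remainder.
  leading term y: subtract (3)·f_2 from 2y - 2z → -2z + 2
  leading term z: no divisor's leading term divides it; move -2z to the remainder.
  leading term 1: no divisor's leading term divides it; move 2 to the remainder.
  remainder 2z^3 - z^2 + 2x - 2z + 2 ≠ 0; add h_5 = 2z^3 - z^2 + 2x - 2z + 2 to the basis.

S(f_1,f_4): lcm = xz. S = 3yz + 2x + 3y + 2.
  leading term yz: subtract (z)·f_2 from 3yz + 2x + 3y + 2 → 2x + 3y + 3z + 2
  leading term x: no divisor's leading term divides it; move 2x to the remainder.
  leading term y: subtract (1)·f_2 from 3y + 3z + 2 → 3z - 2
  leading term z: no divisor's leading term divides it; move 3z to the remainder.
  leading term 1: no divisor's leading term divides it; move -2 to the remainder.
  remainder 2x + 3z - 2 ≠ 0; add h_6 = 2x + 3z - 2 to the basis.

S(f_2,f_3): lcm = xy. S = -yz + 2z^2 - x + 2.
  leading term yz: subtract (2z)·f_2 from -yz + 2z^2 - x + 2 → 2z^2 - x - z + 2
  leading term z^2: no divisor's leading term divides it; move 2z^2 to the remainder.
  leading term x: subtract (3)·h_6 from -x - z + 2 → -3z + 1
  leading term z: no divisor's leading term divides it; move -3z to the remainder.
  leading term 1: no divisor's leading term divides it; move 1 to the remainder.
  remainder 2z^2 - 3z + 1 ≠ 0; add h_7 = 2z^2 - 3z + 1 to the basis.

S(f_1,h_5): lcm = xz^3. S = 3yz^3 - xz^2 - x^2 + xz + 2z^2 - x.
  leading term yz^3: subtract (z^3)·f_2 from 3yz^3 - xz^2 - x^2 + xz + 2z^2 - x → -xz^2 + 3z^3 - x^2 + xz + 2z^2 - x
  leading term xz^2: subtract (z)·f_1 from -xz^2 + 3z^3 - x^2 + xz + 2z^2 - x → 3yz^2 + 3z^3 - x^2 + 3xz + 2z^2 - x + 2z
  leading term yz^2: subtract (z^2)·f_2 from 3yz^2 + 3z^3 - x^2 + 3xz + 2z^2 - x + 2z → 3z^3 - x^2 + 3xz - 2z^2 - x + 2z
  leading term z^3: subtract (-2)·h_5 from 3z^3 - x^2 + 3xz - 2z^2 - x + 2z → -x^2 + 3xz + 3z^2 + 3x - 2z - 3
  leading term x^2: subtract (3x)·h_6 from -x^2 + 3xz + 3z^2 + 3x - 2z - 3 → xz + 3z^2 + 2x - 2z - 3
  leading term xz: subtract (-1)·f_1 from xz + 3z^2 + 2x - 2z - 3 → -3yz + 3z^2 - 2z + 2
  leading term yz: subtract (-z)·f_2 from -3yz + 3z^2 - 2z + 2 → 3z^2 + 2z + 2
  leading term z^2: subtract (-2)·h_7 from 3z^2 + 2z + 2 → 3z - 3
  leading term z: no divisor's leading term divides it; move 3z to the remainder.
  leading term 1: no divisor's leading term divides it; move -3 to the remainder.
  remainder 3z - 3 ≠ 0; add h_8 = 3z - 3 to the basis.

The other S-polynomials (S(f_1,f_2), S(f_2,f_4), S(f_3,f_4), S(f_2,h_5), S(f_3,h_5), S(f_4,h_5), S(f_1,h_6), S(f_2,h_6), S(f_3,h_6), S(f_4,h_6), S(h_5,h_6), S(f_1,h_7), S(f_2,h_7), S(f_3,h_7), S(f_4,h_7), S(h_5,h_7), S(h_6,h_7), S(f_1,h_8), S(f_2,h_8), S(f_3,h_8), S(f_4,h_8), S(h_5,h_8), S(h_6,h_8), S(h_7,h_8)) all reduce to 0 modulo the current basis, so we have a Gröbner basis.
Inter-reduce: drop elements whose leading term is divisible by another's, tail-reduce, and make monic.
Reduced Gröbner basis: {x - 3, y - 1, z - 1}.
Label its elements g_1 = x - 3, g_2 = y - 1, g_3 = z - 1.

Reduce p = -2x^2 - x + 1 modulo G:
  leading term x^2: subtract (-2x)·g_1 from -2x^2 - x + 1 → 1
  leading term 1: no divisor's leading term divides it; move 1 to the remainder.
  normal form = 1.
The normal form is nonzero, so p ∉ I. Since p minus its normal form lies in I, I + (p) = I + (r) where r = 1; decide whether this ideal is the whole ring.
Here r = 1 is a nonzero constant, hence a unit: 1 ∈ I + (p), the Gröbner basis of I + (p) is {1}, and the enlarged system has no common solution — adjoining p is inconsistent.

The remainder on division by a Gröbner basis is unique — it is the normal form.

Adjoining -2x^2 - x + 1 makes the ideal the whole ring: the system is inconsistent.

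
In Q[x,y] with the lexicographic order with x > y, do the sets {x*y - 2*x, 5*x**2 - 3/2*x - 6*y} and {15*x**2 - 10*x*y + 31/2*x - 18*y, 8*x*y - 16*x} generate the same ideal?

Yes, the ideals are equal.

Two ideals are equal iff their reduced Gröbner bases coincide (the reduced basis is unique for a fixed ordering).
Buchberger on the first generating set:
f_1 = x*y - 2*x, LT = x*y.
f_2 = 5*x**2 - 3/2*x - 6*y, LT = x**2.

S(f_1,f_2): lcm = x**2*y. S = -2*x**2 + 3/10*x*y + 6/5*y**2.
  leading term x**2: subtract (-2/5)·f_2 from -2*x**2 + 3/10*x*y + 6/5*y**2 → 3/10*x*y - 3/5*x + 6/5*y**2 - 12/5*y
  leading term x*y: subtract (3/10)·f_1 from 3/10*x*y - 3/5*x + 6/5*y**2 - 12/5*y → 6/5*y**2 - 12/5*y
  leading term y**2: no divisor's leading term divides it; move 6/5*y**2 to the remainder.
  leading term y: no divisor's leading term divides it; move -12/5*y to the remainder.
  remainder 6/5*y**2 - 12/5*y ≠ 0; add g_3 = 6/5*y**2 - 12/5*y to the basis.

The other S-polynomials (S(f_1,g_3), S(f_2,g_3)) all reduce to 0 modulo the current basis, so we have a Gröbner basis.
Inter-reduce: drop elements whose leading term is divisible by another's, tail-reduce, and make monic.
Reduced Gröbner basis: {x**2 - 3/10*x - 6/5*y, x*y - 2*x, y**2 - 2*y}.

Buchberger on the second generating set:
h_1 = 15*x**2 - 10*x*y + 31/2*x - 18*y, LT = x**2.
h_2 = 8*x*y - 16*x, LT = x*y.

S(h_1,h_2): lcm = x**2*y. S = 2*x**2 - 2/3*x*y**2 + 31/30*x*y - 6/5*y**2.
  leading term x**2: subtract (2/15)·h_1 from 2*x**2 - 2/3*x*y**2 + 31/30*x*y - 6/5*y**2 → -2/3*x*y**2 + 71/30*x*y - 31/15*x - 6/5*y**2 + 12/5*y
  leading term x*y**2: subtract (-1/12*y)·h_2 from -2/3*x*y**2 + 71/30*x*y - 31/15*x - 6/5*y**2 + 12/5*y → 31/30*x*y - 31/15*x - 6/5*y**2 + 12/5*y
  leading term x*y: subtract (31/240)·h_2 from 31/30*x*y - 31/15*x - 6/5*y**2 + 12/5*y → -6/5*y**2 + 12/5*y
  leading term y**2: no divisor's leading term divides it; move -6/5*y**2 to the remainder.
  leading term y: no divisor's leading term divides it; move 12/5*y to the remainder.
  remainder -6/5*y**2 + 12/5*y ≠ 0; add k_3 = -6/5*y**2 + 12/5*y to the basis.

The other S-polynomials (S(h_1,k_3), S(h_2,k_3)) all reduce to 0 modulo the current basis, so we have a Gröbner basis.
Inter-reduce: drop elements whose leading term is divisible by another's, tail-reduce, and make monic.
Reduced Gröbner basis: {x**2 - 3/10*x - 6/5*y, x*y - 2*x, y**2 - 2*y}.

Same reduced basis, so the two generating sets span the same ideal.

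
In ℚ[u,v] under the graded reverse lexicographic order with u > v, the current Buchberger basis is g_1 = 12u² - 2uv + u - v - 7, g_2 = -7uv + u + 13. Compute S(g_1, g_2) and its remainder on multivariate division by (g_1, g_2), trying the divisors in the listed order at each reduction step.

S(g_1, g_2) = -⅙uv² + 1/7u² + 1/12uv - 1/12v² + 13/7u - 7/12v; remainder on division = -1/12v² + 13/7u - 37/42v + 5/21.

lcm(LM(g_1), LM(g_2)) = u²v.
S = (lcm/LT(g_1))·g_1 − (lcm/LT(g_2))·g_2 = -⅙uv² + 1/7u² + 1/12uv - 1/12v² + 13/7u - 7/12v.
Reduce S modulo (g_1, g_2) in that order:
  leading term uv²: subtract (1/42v)·g_2 from -⅙uv² + 1/7u² + 1/12uv - 1/12v² + 13/7u - 7/12v → 1/7u² + 5/84uv - 1/12v² + 13/7u - 25/28v
  leading term u²: subtract (1/84)·g_1 from 1/7u² + 5/84uv - 1/12v² + 13/7u - 25/28v → 1/12uv - 1/12v² + 155/84u - 37/42v + 1/12
  leading term uv: subtract (-1/84)·g_2 from 1/12uv - 1/12v² + 155/84u - 37/42v + 1/12 → -1/12v² + 13/7u - 37/42v + 5/21
  leading term v²: no divisor's leading term divides it; move -1/12v² to the remainder.
  leading term u: no divisor's leading term divides it; move 13/7u to the remainder.
  leading term v: no divisor's leading term divides it; move -37/42v to the remainder.
  leading term 1: no divisor's leading term divides it; move 5/21 to the remainder.
The remainder -1/12v² + 13/7u - 37/42v + 5/21 is nonzero, so it would be added as the next basis element.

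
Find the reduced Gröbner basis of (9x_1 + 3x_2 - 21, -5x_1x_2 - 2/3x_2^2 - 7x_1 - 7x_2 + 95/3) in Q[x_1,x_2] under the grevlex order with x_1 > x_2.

f_1 = 9x_1 + 3x_2 - 21, LT = x_1.
f_2 = -5x_1x_2 - 2/3x_2^2 - 7x_1 - 7x_2 + 95/3, LT = x_1x_2.

S(f_1,f_2): lcm = x_1x_2. S = 1/5x_2^2 - 7/5x_1 - 56/15x_2 + 19/3.
  leading term x_2^2: no divisor's leading term divides it; move 1/5x_2^2 to the remainder.
  leading term x_1: subtract (-7/45)·f_1 from -7/5x_1 - 56/15x_2 + 19/3 → -49/15x_2 + 46/15
  leading term x_2: no divisor's leading term divides it; move -49/15x_2 to the remainder.
  leading term 1: no divisor's leading term divides it; move 46/15 to the remainder.
  remainder 1/5x_2^2 - 49/15x_2 + 46/15 ≠ 0; add g_3 = 1/5x_2^2 - 49/15x_2 + 46/15 to the basis.

S(f_1,g_3): leading monomials are coprime, so the S-polynomial reduces to 0 (Buchberger's first criterion).
S(f_2,g_3): lcm = x_1x_2^2. S = 2/15x_2^3 + 266/15x_1x_2 + 7/5x_2^2 - 46/3x_1 - 19/3x_2.
  leading term x_2^3: subtract (2/3x_2)·g_3 from 2/15x_2^3 + 266/15x_1x_2 + 7/5x_2^2 - 46/3x_1 - 19/3x_2 → 266/15x_1x_2 + 161/45x_2^2 - 46/3x_1 - 377/45x_2
  leading term x_1x_2: subtract (266/135x_2)·f_1 from 266/15x_1x_2 + 161/45x_2^2 - 46/3x_1 - 377/45x_2 → -7/3x_2^2 - 46/3x_1 + 33x_2
  leading term x_2^2: subtract (-35/3)·g_3 from -7/3x_2^2 - 46/3x_1 + 33x_2 → -46/3x_1 - 46/9x_2 + 322/9
  leading term x_1: subtract (-46/27)·f_1 from -46/3x_1 - 46/9x_2 + 322/9 → 0
  remainder 0.

Every S-polynomial of the final basis reduces to 0, so we have a Gröbner basis.
Inter-reduce: drop elements whose leading term is divisible by another's, tail-reduce, and make monic.

G = {x_2^2 - 49/3x_2 + 46/3, x_1 + 1/3x_2 - 7/3}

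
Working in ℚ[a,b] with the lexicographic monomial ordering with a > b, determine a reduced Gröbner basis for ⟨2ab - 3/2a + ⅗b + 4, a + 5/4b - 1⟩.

f_1 = 2ab - 3/2a + ⅗b + 4, LT = ab.
f_2 = a + 5/4b - 1, LT = a.

S(f_1,f_2): lcm = ab. S = -¾a - 5/4b² + 13/10b + 2.
  leading term a: subtract (-¾)·f_2 from -¾a - 5/4b² + 13/10b + 2 → -5/4b² + 179/80b + 5/4
  leading term b²: no divisor's leading term divides it; move -5/4b² to the remainder.
  leading term b: no divisor's leading term divides it; move 179/80b to the remainder.
  leading term 1: no divisor's leading term divides it; move 5/4 to the remainder.
  remainder -5/4b² + 179/80b + 5/4 ≠ 0; add g_3 = -5/4b² + 179/80b + 5/4 to the basis.

The other S-polynomials (S(f_1,g_3), S(f_2,g_3)) all reduce to 0 modulo the current basis, so we have a Gröbner basis.
Inter-reduce: drop elements whose leading term is divisible by another's, tail-reduce, and make monic.

G = {a + 5/4b - 1, b² - 179/100b - 1}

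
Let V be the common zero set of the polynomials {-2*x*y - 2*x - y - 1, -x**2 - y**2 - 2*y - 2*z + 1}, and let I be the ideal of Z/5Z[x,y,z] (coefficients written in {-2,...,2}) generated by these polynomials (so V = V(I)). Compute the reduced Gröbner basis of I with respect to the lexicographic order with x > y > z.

f_1 = -2*x*y - 2*x - y - 1, LT = x*y.
f_2 = -x**2 - y**2 - 2*y - 2*z + 1, LT = x**2.

S(f_1,f_2): lcm = x**2*y. S = x**2 - 2*x*y - 2*x - y**3 - 2*y**2 - 2*y*z + y.
  leading term x**2: subtract (-1)·f_2 from x**2 - 2*x*y - 2*x - y**3 - 2*y**2 - 2*y*z + y → -2*x*y - 2*x - y**3 + 2*y**2 - 2*y*z - y - 2*z + 1
  leading term x*y: subtract (1)·f_1 from -2*x*y - 2*x - y**3 + 2*y**2 - 2*y*z - y - 2*z + 1 → -y**3 + 2*y**2 - 2*y*z - 2*z + 2
  leading term y**3: no divisor's leading term divides it; move -y**3 to the remainder.
  leading term y**2: no divisor's leading term divides it; move 2*y**2 to the remainder.
  leading term y*z: no divisor's leading term divides it; move -2*y*z to the remainder.
  leading term z: no divisor's leading term divides it; move -2*z to the remainder.
  leading term 1: no divisor's leading term divides it; move 2 to the remainder.
  remainder -y**3 + 2*y**2 - 2*y*z - 2*z + 2 ≠ 0; add g_3 = -y**3 + 2*y**2 - 2*y*z - 2*z + 2 to the basis.

The other S-polynomials (S(f_1,g_3), S(f_2,g_3)) all reduce to 0 modulo the current basis, so we have a Gröbner basis.

G = {x**2 + y**2 + 2*y + 2*z - 1, x*y + x - 2*y - 2, y**3 - 2*y**2 + 2*y*z + 2*z - 2}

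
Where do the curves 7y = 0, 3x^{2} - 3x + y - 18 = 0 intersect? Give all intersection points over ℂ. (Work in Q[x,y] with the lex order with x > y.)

{(-2, 0), (3, 0)}

Compute a lex Gröbner basis by Buchberger's algorithm.
f_1 = 7y, LT = y.
f_2 = 3x^{2} - 3x + y - 18, LT = x^{2}.

The S-polynomials (S(f_1,f_2)) all reduce to 0 modulo the current basis, so we have a Gröbner basis.
Inter-reduce: drop elements whose leading term is divisible by another's, tail-reduce, and make monic.
Reduced Gröbner basis: {x^{2} - x - 6, y}.

The lex basis is triangular: the last element involves only y. Solving y = 0 gives y ∈ {0}; substituting each value into the earlier elements determines the remaining variables.
  y = 0: the earlier basis element becomes x^{2} - x - 6 = 0, giving x = -2, 3 — points (-2, 0), (3, 0).
Check: every point annihilates each of the original generators.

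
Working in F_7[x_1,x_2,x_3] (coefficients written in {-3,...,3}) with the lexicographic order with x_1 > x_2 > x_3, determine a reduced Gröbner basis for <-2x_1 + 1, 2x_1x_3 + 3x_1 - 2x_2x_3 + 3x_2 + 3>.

G = {x_1 + 3, x_2x_3 + 2x_2 + 3x_3 + 3}

f_1 = -2x_1 + 1, LT = x_1.
f_2 = 2x_1x_3 + 3x_1 - 2x_2x_3 + 3x_2 + 3, LT = x_1x_3.

S(f_1,f_2): lcm = x_1x_3. S = 2x_1 + x_2x_3 + 2x_2 + 3x_3 + 2.
  leading term x_1: subtract (-1)·f_1 from 2x_1 + x_2x_3 + 2x_2 + 3x_3 + 2 → x_2x_3 + 2x_2 + 3x_3 + 3
  leading term x_2x_3: no divisor's leading term divides it; move x_2x_3 to the remainder.
  leading term x_2: no divisor's leading term divides it; move 2x_2 to the remainder.
  leading term x_3: no divisor's leading term divides it; move 3x_3 to the remainder.
  leading term 1: no divisor's leading term divides it; move 3 to the remainder.
  remainder x_2x_3 + 2x_2 + 3x_3 + 3 ≠ 0; add g_3 = x_2x_3 + 2x_2 + 3x_3 + 3 to the basis.

The other S-polynomials (S(f_1,g_3), S(f_2,g_3)) all reduce to 0 modulo the current basis, so we have a Gröbner basis.
Inter-reduce: drop elements whose leading term is divisible by another's, tail-reduce, and make monic.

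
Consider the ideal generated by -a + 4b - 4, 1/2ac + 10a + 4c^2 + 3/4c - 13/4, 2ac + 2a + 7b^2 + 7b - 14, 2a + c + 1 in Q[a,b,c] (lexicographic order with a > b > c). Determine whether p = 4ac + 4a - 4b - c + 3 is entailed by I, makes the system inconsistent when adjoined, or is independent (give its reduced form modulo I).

First compute the reduced Gröbner basis of I by Buchberger's algorithm.
f_1 = -a + 4b - 4, LT = a.
f_2 = 1/2ac + 10a + 4c^2 + 3/4c - 13/4, LT = ac.
f_3 = 2ac + 2a + 7b^2 + 7b - 14, LT = ac.
f_4 = 2a + c + 1, LT = a.

S(f_1,f_2): lcm = ac. S = -20a - 4bc - 8c^2 + 5/2c + 13/2.
  leading term a: subtract (20)·f_1 from -20a - 4bc - 8c^2 + 5/2c + 13/2 → -4bc - 80b - 8c^2 + 5/2c + 173/2
  leading term bc: no divisor's leading term divides it; move -4bc to the remainder.
  leading term b: no divisor's leading term divides it; move -80b to the remainder.
  leading term c^2: no divisor's leading term divides it; move -8c^2 to the remainder.
  leading term c: no divisor's leading term divides it; move 5/2c to the remainder.
  leading term 1: no divisor's leading term divides it; move 173/2 to the remainder.
  remainder -4bc - 80b - 8c^2 + 5/2c + 173/2 ≠ 0; add h_5 = -4bc - 80b - 8c^2 + 5/2c + 173/2 to the basis.

S(f_1,f_3): lcm = ac. S = -a - 7/2b^2 - 4bc - 7/2b + 4c + 7.
  leading term a: subtract (1)·f_1 from -a - 7/2b^2 - 4bc - 7/2b + 4c + 7 → -7/2b^2 - 4bc - 15/2b + 4c + 11
  leading term b^2: no divisor's leading term divides it; move -7/2b^2 to the remainder.
  leading term bc: subtract (1)·h_5 from -4bc - 15/2b + 4c + 11 → 145/2b + 8c^2 + 3/2c - 151/2
  leading term b: no divisor's leading term divides it; move 145/2b to the remainder.
  leading term c^2: no divisor's leading term divides it; move 8c^2 to the remainder.
  leading term c: no divisor's leading term divides it; move 3/2c to the remainder.
  leading term 1: no divisor's leading term divides it; move -151/2 to the remainder.
  remainder -7/2b^2 + 145/2b + 8c^2 + 3/2c - 151/2 ≠ 0; add h_6 = -7/2b^2 + 145/2b + 8c^2 + 3/2c - 151/2 to the basis.

S(f_1,f_4): lcm = a. S = -4b - 1/2c + 7/2.
  leading term b: no divisor's leading term divides it; move -4b to the remainder.
  leading term c: no divisor's leading term divides it; move -1/2c to the remainder.
  leading term 1: no divisor's leading term divides it; move 7/2 to the remainder.
  remainder -4b - 1/2c + 7/2 ≠ 0; add h_7 = -4b - 1/2c + 7/2 to the basis.

S(f_2,f_4): lcm = ac. S = 20a + 15/2c^2 + c - 13/2.
  leading term a: subtract (-20)·f_1 from 20a + 15/2c^2 + c - 13/2 → 80b + 15/2c^2 + c - 173/2
  leading term b: subtract (-20)·h_7 from 80b + 15/2c^2 + c - 173/2 → 15/2c^2 - 9c - 33/2
  leading term c^2: no divisor's leading term divides it; move 15/2c^2 to the remainder.
  leading term c: no divisor's leading term divides it; move -9c to the remainder.
  leading term 1: no divisor's leading term divides it; move -33/2 to the remainder.
  remainder 15/2c^2 - 9c - 33/2 ≠ 0; add h_8 = 15/2c^2 - 9c - 33/2 to the basis.

S(h_5,h_6): lcm = b^2c. S = 20b^2 + 2bc^2 + 1125/56bc - 173/8b + 16/7c^3 + 3/7c^2 - 151/7c.
  leading term b^2: subtract (-40/7)·h_6 from 20b^2 + 2bc^2 + 1125/56bc - 173/8b + 16/7c^3 + 3/7c^2 - 151/7c → 2bc^2 + 1125/56bc + 21989/56b + 16/7c^3 + 323/7c^2 - 13c - 3020/7
  leading term bc^2: subtract (-1/2c)·h_5 from 2bc^2 + 1125/56bc + 21989/56b + 16/7c^3 + 323/7c^2 - 13c - 3020/7 → -1115/56bc + 21989/56b - 12/7c^3 + 1327/28c^2 + 121/4c - 3020/7
  leading term bc: subtract (1115/224)·h_5 from -1115/56bc + 21989/56b - 12/7c^3 + 1327/28c^2 + 121/4c - 3020/7 → 6327/8b - 12/7c^3 + 1221/14c^2 + 7977/448c - 386175/448
  leading term b: subtract (-6327/32)·h_7 from 6327/8b - 12/7c^3 + 1221/14c^2 + 7977/448c - 386175/448 → -12/7c^3 + 1221/14c^2 - 4539/56c - 9519/56
  leading term c^3: subtract (-8/35c)·h_8 from -12/7c^3 + 1221/14c^2 - 4539/56c - 9519/56 → 5961/70c^2 - 3393/40c - 9519/56
  leading term c^2: subtract (1987/175)·h_8 from 5961/70c^2 - 3393/40c - 9519/56 → 24309/1400c + 24309/1400
  leading term c: no divisor's leading term divides it; move 24309/1400c to the remainder.
  leading term 1: no divisor's leading term divides it; move 24309/1400 to the remainder.
  remainder 24309/1400c + 24309/1400 ≠ 0; add h_9 = 24309/1400c + 24309/1400 to the basis.

The other S-polynomials (S(f_2,f_3), S(f_3,f_4), S(f_1,h_5), S(f_2,h_5), S(f_3,h_5), S(f_4,h_5), S(f_1,h_6), S(f_2,h_6), S(f_3,h_6), S(f_4,h_6), S(f_1,h_7), S(f_2,h_7), S(f_3,h_7), S(f_4,h_7), S(h_5,h_7), S(h_6,h_7), S(f_1,h_8), S(f_2,h_8), S(f_3,h_8), S(f_4,h_8), S(h_5,h_8), S(h_6,h_8), S(h_7,h_8), S(f_1,h_9), S(f_2,h_9), S(f_3,h_9), S(f_4,h_9), S(h_5,h_9), S(h_6,h_9), S(h_7,h_9), S(h_8,h_9)) all reduce to 0 modulo the current basis, so we have a Gröbner basis.
Inter-reduce: drop elements whose leading term is divisible by another's, tail-reduce, and make monic.
Reduced Gröbner basis: {a, b - 1, c + 1}.
Label its elements g_1 = a, g_2 = b - 1, g_3 = c + 1.

Reduce p = 4ac + 4a - 4b - c + 3 modulo G:
  leading term ac: subtract (4c)·g_1 from 4ac + 4a - 4b - c + 3 → 4a - 4b - c + 3
  leading term a: subtract (4)·g_1 from 4a - 4b - c + 3 → -4b - c + 3
  leading term b: subtract (-4)·g_2 from -4b - c + 3 → -c - 1
  leading term c: subtract (-1)·g_3 from -c - 1 → 0
  normal form = 0.
Since the normal form is 0, p ∈ I.

Ideal membership is decidable via reduction modulo a Gröbner basis.

4ac + 4a - 4b - c + 3 lies in I (it reduces to 0).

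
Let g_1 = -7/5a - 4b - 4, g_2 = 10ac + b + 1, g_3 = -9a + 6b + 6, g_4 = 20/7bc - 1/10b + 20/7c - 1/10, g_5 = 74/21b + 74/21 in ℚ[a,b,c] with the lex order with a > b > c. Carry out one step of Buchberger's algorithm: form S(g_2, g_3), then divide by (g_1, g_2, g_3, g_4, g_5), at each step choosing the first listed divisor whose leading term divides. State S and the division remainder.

S(g_2, g_3) = ⅔bc + 1/10b + ⅔c + 1/10; remainder on division = 0.

lcm(LM(g_2), LM(g_3)) = ac.
S = (lcm/LT(g_2))·g_2 − (lcm/LT(g_3))·g_3 = ⅔bc + 1/10b + ⅔c + 1/10.
Reduce S modulo (g_1, g_2, g_3, g_4, g_5) in that order:
  leading term bc: subtract (7/30)·g_4 from ⅔bc + 1/10b + ⅔c + 1/10 → 37/300b + 37/300
  leading term b: subtract (7/200)·g_5 from 37/300b + 37/300 → 0
The remainder is 0, so this S-polynomial contributes no new basis element.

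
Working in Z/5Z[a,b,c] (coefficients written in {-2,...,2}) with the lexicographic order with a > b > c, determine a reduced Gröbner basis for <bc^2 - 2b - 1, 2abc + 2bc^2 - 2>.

G = {ab - 2a + bc, ac + 2, bc^2 - 2b - 1}

f_1 = bc^2 - 2b - 1, LT = bc^2.
f_2 = 2abc + 2bc^2 - 2, LT = abc.

S(f_1,f_2): lcm = abc^2. S = -2ab - a - bc^3 + c.
  leading term ab: no divisor's leading term divides it; move -2ab to the remainder.
  leading term a: no divisor's leading term divides it; move -a to the remainder.
  leading term bc^3: subtract (-c)·f_1 from -bc^3 + c → -2bc
  leading term bc: no divisor's leading term divides it; move -2bc to the remainder.
  remainder -2ab - a - 2bc ≠ 0; add g_3 = -2ab - a - 2bc to the basis.

S(f_1,g_3): lcm = abc^2. S = -2ab + 2ac^2 - a - bc^3.
  leading term ab: subtract (1)·g_3 from -2ab + 2ac^2 - a - bc^3 → 2ac^2 - bc^3 + 2bc
  leading term ac^2: no divisor's leading term divides it; move 2ac^2 to the remainder.
  leading term bc^3: subtract (-c)·f_1 from -bc^3 + 2bc → -c
  leading term c: no divisor's leading term divides it; move -c to the remainder.
  remainder 2ac^2 - c ≠ 0; add g_4 = 2ac^2 - c to the basis.

S(f_2,g_3): lcm = abc. S = 2ac - 1.
  leading term ac: no divisor's leading term divides it; move 2ac to the remainder.
  leading term 1: no divisor's leading term divides it; move -1 to the remainder.
  remainder 2ac - 1 ≠ 0; add g_5 = 2ac - 1 to the basis.

S(f_1,g_4): lcm = abc^2. S = -2ab - a - 2bc.
  leading term ab: subtract (1)·g_3 from -2ab - a - 2bc → 0
  remainder 0.

S(f_2,g_4): lcm = abc^2. S = bc^3 - 2bc - c.
  leading term bc^3: subtract (c)·f_1 from bc^3 - 2bc - c → 0
  remainder 0.

S(g_3,g_4): lcm = abc^2. S = -2ac^2 + bc^3 - 2bc.
  leading term ac^2: subtract (-1)·g_4 from -2ac^2 + bc^3 - 2bc → bc^3 - 2bc - c
  leading term bc^3: subtract (c)·f_1 from bc^3 - 2bc - c → 0
  remainder 0.

S(f_1,g_5): lcm = abc^2. S = -2ab - a - 2bc.
  leading term ab: subtract (1)·g_3 from -2ab - a - 2bc → 0
  remainder 0.

S(f_2,g_5): lcm = abc. S = bc^2 - 2b - 1.
  leading term bc^2: subtract (1)·f_1 from bc^2 - 2b - 1 → 0
  remainder 0.

S(g_3,g_5): lcm = abc. S = -2ac + bc^2 - 2b.
  leading term ac: subtract (-1)·g_5 from -2ac + bc^2 - 2b → bc^2 - 2b - 1
  leading term bc^2: subtract (1)·f_1 from bc^2 - 2b - 1 → 0
  remainder 0.

S(g_4,g_5): lcm = ac^2. S = 0.
  remainder 0.

Every S-polynomial of the final basis reduces to 0, so we have a Gröbner basis.
Inter-reduce: drop elements whose leading term is divisible by another's, tail-reduce, and make monic.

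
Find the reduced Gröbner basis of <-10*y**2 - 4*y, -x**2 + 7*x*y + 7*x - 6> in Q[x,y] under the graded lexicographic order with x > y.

f_1 = -10*y**2 - 4*y, LT = y**2.
f_2 = -x**2 + 7*x*y + 7*x - 6, LT = x**2.

The S-polynomials (S(f_1,f_2)) all reduce to 0 modulo the current basis, so we have a Gröbner basis.

G = {x**2 - 7*x*y - 7*x + 6, y**2 + 2/5*y}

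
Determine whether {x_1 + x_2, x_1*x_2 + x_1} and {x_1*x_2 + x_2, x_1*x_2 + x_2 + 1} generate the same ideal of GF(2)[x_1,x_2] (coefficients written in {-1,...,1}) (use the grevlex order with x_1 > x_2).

No, the ideals differ.

For a fixed monomial order, each ideal has a unique reduced Gröbner basis; comparing bases decides equality.
Buchberger on the first generating set:
f_1 = x_1 + x_2, LT = x_1.
f_2 = x_1*x_2 + x_1, LT = x_1*x_2.

S(f_1,f_2): lcm = x_1*x_2. S = x_2**2 + x_1.
  leading term x_2**2: no divisor's leading term divides it; move x_2**2 to the remainder.
  leading term x_1: subtract (1)·f_1 from x_1 → x_2
  leading term x_2: no divisor's leading term divides it; move x_2 to the remainder.
  remainder x_2**2 + x_2 ≠ 0; add g_3 = x_2**2 + x_2 to the basis.

S(f_1,g_3): leading monomials are coprime, so the S-polynomial reduces to 0 (Buchberger's first criterion).
S(f_2,g_3): lcm = x_1*x_2**2. S = 0.
  remainder 0.

Every S-polynomial of the final basis reduces to 0, so we have a Gröbner basis.
Inter-reduce: drop elements whose leading term is divisible by another's, tail-reduce, and make monic.
Reduced Gröbner basis: {x_2**2 + x_2, x_1 + x_2}.

Buchberger on the second generating set:
h_1 = x_1*x_2 + x_2, LT = x_1*x_2.
h_2 = x_1*x_2 + x_2 + 1, LT = x_1*x_2.

S(h_1,h_2): lcm = x_1*x_2. S = 1.
  leading term 1: no divisor's leading term divides it; move 1 to the remainder.
  remainder 1 ≠ 0; add k_3 = 1 to the basis.

S(h_1,k_3): leading monomials are coprime, so the S-polynomial reduces to 0 (Buchberger's first criterion).
S(h_2,k_3): leading monomials are coprime, so the S-polynomial reduces to 0 (Buchberger's first criterion).
Every S-polynomial of the final basis reduces to 0, so we have a Gröbner basis.
Inter-reduce: drop elements whose leading term is divisible by another's, tail-reduce, and make monic.
Reduced Gröbner basis: {1}.

The bases are distinct; the ideals are different.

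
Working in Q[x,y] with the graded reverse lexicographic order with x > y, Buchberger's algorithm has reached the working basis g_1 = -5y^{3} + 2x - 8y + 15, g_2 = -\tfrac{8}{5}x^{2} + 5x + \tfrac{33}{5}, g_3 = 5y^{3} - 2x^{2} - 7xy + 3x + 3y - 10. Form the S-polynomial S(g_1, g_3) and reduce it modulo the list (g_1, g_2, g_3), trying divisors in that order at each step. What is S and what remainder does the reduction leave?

lcm(LM(g_1), LM(g_3)) = y^{3}.
S = (lcm/LT(g_1))·g_1 − (lcm/LT(g_3))·g_3 = \tfrac{2}{5}x^{2} + \tfrac{7}{5}xy - x + y - 1.
Reduce S modulo (g_1, g_2, g_3) in that order:
  leading term x^{2}: subtract (-\tfrac{1}{4})·g_2 from \tfrac{2}{5}x^{2} + \tfrac{7}{5}xy - x + y - 1 → \tfrac{7}{5}xy + \tfrac{1}{4}x + y + \tfrac{13}{20}
  leading term xy: no divisor's leading term divides it; move \tfrac{7}{5}xy to the remainder.
  leading term x: no divisor's leading term divides it; move \tfrac{1}{4}x to the remainder.
  leading term y: no divisor's leading term divides it; move y to the remainder.
  leading term 1: no divisor's leading term divides it; move \tfrac{13}{20} to the remainder.
The remainder \tfrac{7}{5}xy + \tfrac{1}{4}x + y + \tfrac{13}{20} is nonzero, so it would be added as the next basis element.

S(g_1, g_3) = \tfrac{2}{5}x^{2} + \tfrac{7}{5}xy - x + y - 1; remainder on division = \tfrac{7}{5}xy + \tfrac{1}{4}x + y + \tfrac{13}{20}.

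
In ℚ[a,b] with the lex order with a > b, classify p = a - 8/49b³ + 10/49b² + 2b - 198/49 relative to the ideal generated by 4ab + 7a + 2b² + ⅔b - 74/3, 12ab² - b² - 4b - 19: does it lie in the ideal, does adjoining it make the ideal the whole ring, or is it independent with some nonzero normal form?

a - 8/49b³ + 10/49b² + 2b - 198/49 lies in I (it reduces to 0).

First compute the reduced Gröbner basis of I by Buchberger's algorithm.
f_1 = 4ab + 7a + 2b² + ⅔b - 74/3, LT = ab.
f_2 = 12ab² - b² - 4b - 19, LT = ab².

S(f_1,f_2): lcm = ab². S = 7/4ab + ½b³ + ¼b² - 35/6b + 19/12.
  leading term ab: subtract (7/16)·f_1 from 7/4ab + ½b³ + ¼b² - 35/6b + 19/12 → -49/16a + ½b³ - ⅝b² - 49/8b + 99/8
  leading term a: no divisor's leading term divides it; move -49/16a to the remainder.
  leading term b³: no divisor's leading term divides it; move ½b³ to the remainder.
  leading term b²: no divisor's leading term divides it; move -⅝b² to the remainder.
  leading term b: no divisor's leading term divides it; move -49/8b to the remainder.
  leading term 1: no divisor's leading term divides it; move 99/8 to the remainder.
  remainder -49/16a + ½b³ - ⅝b² - 49/8b + 99/8 ≠ 0; add h_3 = -49/16a + ½b³ - ⅝b² - 49/8b + 99/8 to the basis.

S(f_1,h_3): lcm = ab. S = 7/4a + 8/49b⁴ - 10/49b³ - 3/2b² + 1237/294b - 37/6.
  leading term a: subtract (-4/7)·h_3 from 7/4a + 8/49b⁴ - 10/49b³ - 3/2b² + 1237/294b - 37/6 → 8/49b⁴ + 4/49b³ - 13/7b² + 104/147b + 19/21
  leading term b⁴: no divisor's leading term divides it; move 8/49b⁴ to the remainder.
  leading term b³: no divisor's leading term divides it; move 4/49b³ to the remainder.
  leading term b²: no divisor's leading term divides it; move -13/7b² to the remainder.
  leading term b: no divisor's leading term divides it; move 104/147b to the remainder.
  leading term 1: no divisor's leading term divides it; move 19/21 to the remainder.
  remainder 8/49b⁴ + 4/49b³ - 13/7b² + 104/147b + 19/21 ≠ 0; add h_4 = 8/49b⁴ + 4/49b³ - 13/7b² + 104/147b + 19/21 to the basis.

The other S-polynomials (S(f_2,h_3), S(f_1,h_4), S(f_2,h_4), S(h_3,h_4)) all reduce to 0 modulo the current basis, so we have a Gröbner basis.
Inter-reduce: drop elements whose leading term is divisible by another's, tail-reduce, and make monic.
Reduced Gröbner basis: {a - 8/49b³ + 10/49b² + 2b - 198/49, b⁴ + ½b³ - 91/8b² + 13/3b + 133/24}.
Label its elements g_1 = a - 8/49b³ + 10/49b² + 2b - 198/49, g_2 = b⁴ + ½b³ - 91/8b² + 13/3b + 133/24.

Reduce p = a - 8/49b³ + 10/49b² + 2b - 198/49 modulo G:
  leading term a: subtract (1)·g_1 from a - 8/49b³ + 10/49b² + 2b - 198/49 → 0
  normal form = 0.
Since the normal form is 0, p ∈ I.

The remainder on division by a Gröbner basis is unique — it is the normal form.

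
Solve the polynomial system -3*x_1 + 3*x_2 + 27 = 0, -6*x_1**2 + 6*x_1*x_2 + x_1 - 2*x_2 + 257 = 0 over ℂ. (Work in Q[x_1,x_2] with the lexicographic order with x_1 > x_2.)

Compute a lex Gröbner basis by Buchberger's algorithm.
f_1 = -3*x_1 + 3*x_2 + 27, LT = x_1.
f_2 = -6*x_1**2 + 6*x_1*x_2 + x_1 - 2*x_2 + 257, LT = x_1**2.

S(f_1,f_2): lcm = x_1**2. S = -53/6*x_1 - 1/3*x_2 + 257/6.
  reduce S modulo (f_1, f_2):
  remainder -55/6*x_2 - 110/3 ≠ 0; add h_3 = -55/6*x_2 - 110/3 to the basis.

The other S-polynomials (S(f_1,h_3), S(f_2,h_3)) all reduce to 0 modulo the current basis, so we have a Gröbner basis.
Inter-reduce: drop elements whose leading term is divisible by another's, tail-reduce, and make monic.
Reduced Gröbner basis: {x_1 - 5, x_2 + 4}.

Since the basis is lex-ordered, x_2 + 4 is univariate in x_2. Its roots are {-4}. Back-substituting each root into the other basis elements fixes the other coordinates.
  x_2 = -4: the earlier basis element becomes x_1 - 5 = 0, giving x_1 = 5 — point (5, -4).

{(5, -4)}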